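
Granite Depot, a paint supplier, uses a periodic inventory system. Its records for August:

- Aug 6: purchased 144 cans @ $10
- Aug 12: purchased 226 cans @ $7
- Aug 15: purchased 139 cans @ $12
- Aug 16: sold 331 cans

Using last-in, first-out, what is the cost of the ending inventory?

Ending inventory = $1,678

Aug 16, 331 sold [LIFO — newest first]: 139 @ $12 + 192 @ $7 = $3,012
Ending inventory: 144 @ $10 + 34 @ $7 = $1,678
Check: goods available $4,690 = COGS $3,012 + ending $1,678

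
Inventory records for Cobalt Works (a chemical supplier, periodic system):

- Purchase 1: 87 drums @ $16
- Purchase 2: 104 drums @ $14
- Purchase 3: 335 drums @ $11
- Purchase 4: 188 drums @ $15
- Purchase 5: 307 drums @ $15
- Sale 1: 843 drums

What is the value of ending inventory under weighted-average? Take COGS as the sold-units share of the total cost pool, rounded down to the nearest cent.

Sale 1, sell 843: 843/1021 × $13,958.00 → $11,524.57
Ending inventory (cost pool remaining) = $2,433.43

Ending inventory = $2,433.43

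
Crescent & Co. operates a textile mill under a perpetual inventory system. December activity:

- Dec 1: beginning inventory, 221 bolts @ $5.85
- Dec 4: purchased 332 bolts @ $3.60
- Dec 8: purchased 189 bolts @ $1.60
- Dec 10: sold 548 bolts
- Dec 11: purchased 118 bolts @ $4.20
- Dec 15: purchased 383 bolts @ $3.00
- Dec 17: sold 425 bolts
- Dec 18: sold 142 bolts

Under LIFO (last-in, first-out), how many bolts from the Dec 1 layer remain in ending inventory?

Dec 10, 548 sold [LIFO — newest first]: 189 @ $1.60 + 332 @ $3.60 + 27 @ $5.85 = $1,655.55
Dec 17, 425 sold [LIFO — newest first]: 383 @ $3.00 + 42 @ $4.20 = $1,325.40
Dec 18, 142 sold [LIFO — newest first]: 76 @ $4.20 + 66 @ $5.85 = $705.30
Total COGS = $1,655.55 + $1,325.40 + $705.30 = $3,686.25
Ending inventory: 128 @ $5.85 = $748.80

128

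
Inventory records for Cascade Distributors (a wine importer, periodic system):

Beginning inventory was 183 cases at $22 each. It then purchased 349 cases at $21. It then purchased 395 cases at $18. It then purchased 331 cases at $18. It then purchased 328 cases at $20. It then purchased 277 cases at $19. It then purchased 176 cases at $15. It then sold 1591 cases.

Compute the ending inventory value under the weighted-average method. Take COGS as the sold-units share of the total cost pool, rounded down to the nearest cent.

Ending inventory = $8,543.86

Sale 1, sell 1591: 1591/2039 × $38,886.00 → $30,342.14
Ending inventory (cost pool remaining) = $8,543.86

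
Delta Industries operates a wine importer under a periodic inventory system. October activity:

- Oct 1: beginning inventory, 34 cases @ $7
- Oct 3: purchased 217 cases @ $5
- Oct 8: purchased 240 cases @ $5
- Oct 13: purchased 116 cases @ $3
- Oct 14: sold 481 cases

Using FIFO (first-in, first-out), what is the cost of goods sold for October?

Oct 14, 481 sold [FIFO — oldest first]: 34 @ $7 + 217 @ $5 + 230 @ $5 = $2,473
Ending inventory: 10 @ $5 + 116 @ $3 = $398

COGS = $2,473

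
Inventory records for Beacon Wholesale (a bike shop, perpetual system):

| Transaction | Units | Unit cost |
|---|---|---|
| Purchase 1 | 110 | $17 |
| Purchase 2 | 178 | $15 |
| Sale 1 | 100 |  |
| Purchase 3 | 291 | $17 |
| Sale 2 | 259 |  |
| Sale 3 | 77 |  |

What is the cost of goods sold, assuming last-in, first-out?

COGS = $7,122

Sale 1 (100) [LIFO — newest first]: 100 @ $15 = $1,500
Sale 2 (259) [LIFO — newest first]: 259 @ $17 = $4,403
Sale 3 (77) [LIFO — newest first]: 32 @ $17 + 45 @ $15 = $1,219
Total COGS = $1,500 + $4,403 + $1,219 = $7,122
Ending inventory: 110 @ $17 + 33 @ $15 = $2,365
Check: goods available $9,487 = COGS $7,122 + ending $2,365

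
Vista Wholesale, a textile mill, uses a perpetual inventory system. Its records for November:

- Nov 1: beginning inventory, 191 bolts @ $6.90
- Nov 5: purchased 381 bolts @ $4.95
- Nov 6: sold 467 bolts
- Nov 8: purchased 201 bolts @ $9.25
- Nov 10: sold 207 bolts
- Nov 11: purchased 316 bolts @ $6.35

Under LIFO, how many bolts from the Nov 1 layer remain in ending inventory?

Nov 6, 467 sold [LIFO — newest first]: 381 @ $4.95 + 86 @ $6.90 = $2,479.35
Nov 10, 207 sold [LIFO — newest first]: 201 @ $9.25 + 6 @ $6.90 = $1,900.65
Total COGS = $2,479.35 + $1,900.65 = $4,380.00
Ending inventory: 99 @ $6.90 + 316 @ $6.35 = $2,689.70

99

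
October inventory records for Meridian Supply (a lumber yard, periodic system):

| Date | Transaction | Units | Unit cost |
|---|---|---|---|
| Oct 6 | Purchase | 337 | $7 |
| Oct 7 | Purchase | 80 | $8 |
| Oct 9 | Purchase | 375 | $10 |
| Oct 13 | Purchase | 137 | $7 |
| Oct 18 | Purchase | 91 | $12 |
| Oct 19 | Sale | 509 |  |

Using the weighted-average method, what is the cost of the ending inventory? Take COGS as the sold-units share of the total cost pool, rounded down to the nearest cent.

Ending inventory = $4,408.63

Oct 19, sell 509: 509/1020 × $8,800.00 → $4,391.37
Ending inventory (cost pool remaining) = $4,408.63
Check: goods available $8,800.00 = COGS $4,391.37 + ending $4,408.63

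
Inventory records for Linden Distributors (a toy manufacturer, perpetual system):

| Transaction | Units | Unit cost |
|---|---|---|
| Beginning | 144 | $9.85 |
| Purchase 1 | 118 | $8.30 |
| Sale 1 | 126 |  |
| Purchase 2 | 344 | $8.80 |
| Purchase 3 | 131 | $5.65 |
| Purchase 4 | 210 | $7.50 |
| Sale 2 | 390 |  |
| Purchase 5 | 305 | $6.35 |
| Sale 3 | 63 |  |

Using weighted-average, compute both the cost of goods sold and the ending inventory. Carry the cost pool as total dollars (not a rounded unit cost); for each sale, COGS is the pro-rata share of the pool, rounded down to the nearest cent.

COGS = $4,743.94; ending inventory = $4,932.96

After Beginning: 144 on hand, pool $1,418.40 (≈ $9.8500 each)
After Purchase 1: 262 on hand, pool $2,397.80 (≈ $9.1519 each)
Sale 1, sell 126: 126/262 × $2,397.80 → $1,153.14
After Purchase 2: 480 on hand, pool $4,271.86 (≈ $8.8997 each)
After Purchase 3: 611 on hand, pool $5,012.01 (≈ $8.2030 each)
After Purchase 4: 821 on hand, pool $6,587.01 (≈ $8.0232 each)
Sale 2, sell 390: 390/821 × $6,587.01 → $3,129.03
After Purchase 5: 736 on hand, pool $5,394.73 (≈ $7.3298 each)
Sale 3, sell 63: 63/736 × $5,394.73 → $461.77
Total COGS = $1,153.14 + $3,129.03 + $461.77 = $4,743.94
Ending inventory (cost pool remaining) = $4,932.96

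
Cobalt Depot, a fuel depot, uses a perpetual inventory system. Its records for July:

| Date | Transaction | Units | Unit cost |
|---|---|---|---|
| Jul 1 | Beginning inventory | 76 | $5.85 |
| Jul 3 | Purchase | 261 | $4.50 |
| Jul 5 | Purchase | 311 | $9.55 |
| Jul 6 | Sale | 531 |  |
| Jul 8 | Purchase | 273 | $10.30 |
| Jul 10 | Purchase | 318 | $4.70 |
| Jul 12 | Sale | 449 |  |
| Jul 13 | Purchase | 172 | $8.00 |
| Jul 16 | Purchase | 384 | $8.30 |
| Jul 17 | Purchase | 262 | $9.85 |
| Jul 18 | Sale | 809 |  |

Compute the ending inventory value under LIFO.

Jul 6, 531 sold [LIFO — newest first]: 311 @ $9.55 + 220 @ $4.50 = $3,960.05
Jul 12, 449 sold [LIFO — newest first]: 318 @ $4.70 + 131 @ $10.30 = $2,843.90
Jul 18, 809 sold [LIFO — newest first]: 262 @ $9.85 + 384 @ $8.30 + 163 @ $8.00 = $7,071.90
Total COGS = $3,960.05 + $2,843.90 + $7,071.90 = $13,875.85
Ending inventory: 76 @ $5.85 + 41 @ $4.50 + 142 @ $10.30 + 9 @ $8.00 = $2,163.70
Check: goods available $16,039.55 = COGS $13,875.85 + ending $2,163.70

Ending inventory = $2,163.70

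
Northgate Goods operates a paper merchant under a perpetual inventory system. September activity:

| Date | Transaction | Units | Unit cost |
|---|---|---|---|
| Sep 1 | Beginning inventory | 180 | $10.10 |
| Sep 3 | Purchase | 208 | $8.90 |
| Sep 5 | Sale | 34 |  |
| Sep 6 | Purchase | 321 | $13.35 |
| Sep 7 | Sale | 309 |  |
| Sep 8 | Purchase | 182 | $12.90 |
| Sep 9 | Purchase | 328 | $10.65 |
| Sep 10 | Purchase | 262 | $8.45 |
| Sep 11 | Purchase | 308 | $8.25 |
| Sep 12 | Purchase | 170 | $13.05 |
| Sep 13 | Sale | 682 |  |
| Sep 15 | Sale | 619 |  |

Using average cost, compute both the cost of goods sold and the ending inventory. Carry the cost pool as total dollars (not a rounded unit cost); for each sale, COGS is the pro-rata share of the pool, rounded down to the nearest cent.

COGS = $17,464.33; ending inventory = $3,304.62

After Sep 1: 180 on hand, pool $1,818.00 (≈ $10.1000 each)
After Sep 3: 388 on hand, pool $3,669.20 (≈ $9.4567 each)
Sep 5, sell 34: 34/388 × $3,669.20 → $321.52
After Sep 6: 675 on hand, pool $7,633.03 (≈ $11.3082 each)
Sep 7, sell 309: 309/675 × $7,633.03 → $3,494.23
After Sep 8: 548 on hand, pool $6,486.60 (≈ $11.8369 each)
After Sep 9: 876 on hand, pool $9,979.80 (≈ $11.3925 each)
After Sep 10: 1138 on hand, pool $12,193.70 (≈ $10.7150 each)
After Sep 11: 1446 on hand, pool $14,734.70 (≈ $10.1900 each)
After Sep 12: 1616 on hand, pool $16,953.20 (≈ $10.4908 each)
Sep 13, sell 682: 682/1616 × $16,953.20 → $7,154.75
Sep 15, sell 619: 619/934 × $9,798.45 → $6,493.83
Total COGS = $321.52 + $3,494.23 + $7,154.75 + $6,493.83 = $17,464.33
Ending inventory (cost pool remaining) = $3,304.62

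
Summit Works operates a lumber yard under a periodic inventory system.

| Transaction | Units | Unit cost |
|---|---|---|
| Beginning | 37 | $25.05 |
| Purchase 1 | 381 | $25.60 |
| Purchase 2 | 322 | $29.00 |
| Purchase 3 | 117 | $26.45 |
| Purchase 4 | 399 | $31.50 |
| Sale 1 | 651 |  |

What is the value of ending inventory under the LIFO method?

Ending inventory = $16,103.45

Sale 1 (651) [LIFO — newest first]: 399 @ $31.50 + 117 @ $26.45 + 135 @ $29.00 = $19,578.15
Ending inventory: 37 @ $25.05 + 381 @ $25.60 + 187 @ $29.00 = $16,103.45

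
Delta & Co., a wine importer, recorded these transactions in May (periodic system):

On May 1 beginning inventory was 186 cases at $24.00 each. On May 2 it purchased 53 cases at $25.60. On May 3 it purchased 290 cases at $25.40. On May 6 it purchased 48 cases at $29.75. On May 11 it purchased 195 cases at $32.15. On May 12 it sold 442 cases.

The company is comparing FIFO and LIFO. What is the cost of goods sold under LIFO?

FIFO COGS: 186 @ $24.00 + 53 @ $25.60 + 203 @ $25.40 = $10,977.00
LIFO COGS: 195 @ $32.15 + 48 @ $29.75 + 199 @ $25.40 = $12,751.85

COGS = $12,751.85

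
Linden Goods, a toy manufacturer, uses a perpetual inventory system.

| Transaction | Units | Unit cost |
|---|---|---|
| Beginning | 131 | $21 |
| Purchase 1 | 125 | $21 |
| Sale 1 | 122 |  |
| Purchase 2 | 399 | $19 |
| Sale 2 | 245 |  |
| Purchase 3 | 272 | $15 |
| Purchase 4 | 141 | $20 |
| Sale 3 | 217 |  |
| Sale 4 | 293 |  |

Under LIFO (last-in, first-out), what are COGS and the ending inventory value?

Sale 1 (122) [LIFO — newest first]: 122 @ $21 = $2,562
Sale 2 (245) [LIFO — newest first]: 245 @ $19 = $4,655
Sale 3 (217) [LIFO — newest first]: 141 @ $20 + 76 @ $15 = $3,960
Sale 4 (293) [LIFO — newest first]: 196 @ $15 + 97 @ $19 = $4,783
Total COGS = $2,562 + $4,655 + $3,960 + $4,783 = $15,960
Ending inventory: 131 @ $21 + 3 @ $21 + 57 @ $19 = $3,897

COGS = $15,960; ending inventory = $3,897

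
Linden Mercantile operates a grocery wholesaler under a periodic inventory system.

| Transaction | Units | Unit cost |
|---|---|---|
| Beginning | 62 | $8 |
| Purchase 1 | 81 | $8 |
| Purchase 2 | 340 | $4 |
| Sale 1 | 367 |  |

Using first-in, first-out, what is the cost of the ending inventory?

Ending inventory = $464

Sale 1 (367) [FIFO — oldest first]: 62 @ $8 + 81 @ $8 + 224 @ $4 = $2,040
Ending inventory: 116 @ $4 = $464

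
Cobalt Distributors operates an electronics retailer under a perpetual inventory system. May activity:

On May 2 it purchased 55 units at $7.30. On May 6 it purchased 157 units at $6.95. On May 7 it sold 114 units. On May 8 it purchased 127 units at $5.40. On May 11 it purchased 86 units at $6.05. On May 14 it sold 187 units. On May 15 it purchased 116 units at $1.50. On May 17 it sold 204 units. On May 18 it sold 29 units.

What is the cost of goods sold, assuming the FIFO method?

May 7, 114 sold [FIFO — oldest first]: 55 @ $7.30 + 59 @ $6.95 = $811.55
May 14, 187 sold [FIFO — oldest first]: 98 @ $6.95 + 89 @ $5.40 = $1,161.70
May 17, 204 sold [FIFO — oldest first]: 38 @ $5.40 + 86 @ $6.05 + 80 @ $1.50 = $845.50
May 18, 29 sold [FIFO — oldest first]: 29 @ $1.50 = $43.50
Total COGS = $811.55 + $1,161.70 + $845.50 + $43.50 = $2,862.25
Ending inventory: 7 @ $1.50 = $10.50

COGS = $2,862.25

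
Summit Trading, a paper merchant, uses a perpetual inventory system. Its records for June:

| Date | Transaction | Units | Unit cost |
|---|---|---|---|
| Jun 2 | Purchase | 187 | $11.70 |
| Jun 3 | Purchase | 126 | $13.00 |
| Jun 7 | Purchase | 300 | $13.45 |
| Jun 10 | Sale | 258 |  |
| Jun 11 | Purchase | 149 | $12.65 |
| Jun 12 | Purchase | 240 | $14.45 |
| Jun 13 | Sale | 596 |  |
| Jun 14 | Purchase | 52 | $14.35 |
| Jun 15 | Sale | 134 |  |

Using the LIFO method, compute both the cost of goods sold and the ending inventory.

Jun 10, 258 sold [LIFO — newest first]: 258 @ $13.45 = $3,470.10
Jun 13, 596 sold [LIFO — newest first]: 240 @ $14.45 + 149 @ $12.65 + 42 @ $13.45 + 126 @ $13.00 + 39 @ $11.70 = $8,012.05
Jun 15, 134 sold [LIFO — newest first]: 52 @ $14.35 + 82 @ $11.70 = $1,705.60
Total COGS = $3,470.10 + $8,012.05 + $1,705.60 = $13,187.75
Ending inventory: 66 @ $11.70 = $772.20

COGS = $13,187.75; ending inventory = $772.20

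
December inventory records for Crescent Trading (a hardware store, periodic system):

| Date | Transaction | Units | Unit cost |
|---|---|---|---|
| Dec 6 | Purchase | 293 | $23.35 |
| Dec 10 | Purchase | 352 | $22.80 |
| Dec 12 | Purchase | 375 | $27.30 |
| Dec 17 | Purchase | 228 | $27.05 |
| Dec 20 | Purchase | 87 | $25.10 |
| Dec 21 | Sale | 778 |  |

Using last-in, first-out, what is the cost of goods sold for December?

COGS = $20,595.00

Dec 21, 778 sold [LIFO — newest first]: 87 @ $25.10 + 228 @ $27.05 + 375 @ $27.30 + 88 @ $22.80 = $20,595.00
Ending inventory: 293 @ $23.35 + 264 @ $22.80 = $12,860.75
Check: goods available $33,455.75 = COGS $20,595.00 + ending $12,860.75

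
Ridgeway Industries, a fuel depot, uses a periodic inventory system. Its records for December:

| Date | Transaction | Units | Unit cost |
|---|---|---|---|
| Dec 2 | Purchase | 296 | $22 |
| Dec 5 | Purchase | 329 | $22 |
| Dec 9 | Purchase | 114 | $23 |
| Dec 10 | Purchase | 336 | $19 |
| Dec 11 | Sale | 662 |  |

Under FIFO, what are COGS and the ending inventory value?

COGS = $14,601; ending inventory = $8,155

Dec 11, 662 sold [FIFO — oldest first]: 296 @ $22 + 329 @ $22 + 37 @ $23 = $14,601
Ending inventory: 77 @ $23 + 336 @ $19 = $8,155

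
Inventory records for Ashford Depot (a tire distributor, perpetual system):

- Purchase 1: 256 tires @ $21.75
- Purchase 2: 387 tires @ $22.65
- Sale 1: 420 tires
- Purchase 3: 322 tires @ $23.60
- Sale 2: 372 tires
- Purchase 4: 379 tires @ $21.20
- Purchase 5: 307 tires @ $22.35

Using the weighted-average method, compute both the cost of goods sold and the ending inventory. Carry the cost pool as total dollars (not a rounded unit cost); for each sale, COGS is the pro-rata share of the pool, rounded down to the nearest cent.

After Purchase 1: 256 on hand, pool $5,568.00 (≈ $21.7500 each)
After Purchase 2: 643 on hand, pool $14,333.55 (≈ $22.2917 each)
Sale 1, sell 420: 420/643 × $14,333.55 → $9,362.50
After Purchase 3: 545 on hand, pool $12,570.25 (≈ $23.0647 each)
Sale 2, sell 372: 372/545 × $12,570.25 → $8,580.06
After Purchase 4: 552 on hand, pool $12,024.99 (≈ $21.7844 each)
After Purchase 5: 859 on hand, pool $18,886.44 (≈ $21.9865 each)
Total COGS = $9,362.50 + $8,580.06 = $17,942.56
Ending inventory (cost pool remaining) = $18,886.44
Check: goods available $36,829.00 = COGS $17,942.56 + ending $18,886.44

COGS = $17,942.56; ending inventory = $18,886.44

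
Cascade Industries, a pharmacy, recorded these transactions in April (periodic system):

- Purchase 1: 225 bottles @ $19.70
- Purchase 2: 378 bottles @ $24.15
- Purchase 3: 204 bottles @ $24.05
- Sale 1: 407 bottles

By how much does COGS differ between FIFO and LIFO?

$980.85

FIFO COGS: 225 @ $19.70 + 182 @ $24.15 = $8,827.80
LIFO COGS: 204 @ $24.05 + 203 @ $24.15 = $9,808.65
Difference = |$8,827.80 − $9,808.65| = $980.85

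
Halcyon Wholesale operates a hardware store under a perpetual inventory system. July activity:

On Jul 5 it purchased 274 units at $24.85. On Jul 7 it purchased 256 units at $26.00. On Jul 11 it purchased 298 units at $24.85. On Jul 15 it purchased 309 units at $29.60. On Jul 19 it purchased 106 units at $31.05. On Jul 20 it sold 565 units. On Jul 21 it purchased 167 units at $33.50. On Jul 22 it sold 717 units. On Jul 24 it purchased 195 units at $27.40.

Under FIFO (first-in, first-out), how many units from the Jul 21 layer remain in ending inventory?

Jul 20, 565 sold [FIFO — oldest first]: 274 @ $24.85 + 256 @ $26.00 + 35 @ $24.85 = $14,334.65
Jul 22, 717 sold [FIFO — oldest first]: 263 @ $24.85 + 309 @ $29.60 + 106 @ $31.05 + 39 @ $33.50 = $20,279.75
Total COGS = $14,334.65 + $20,279.75 = $34,614.40
Ending inventory: 128 @ $33.50 + 195 @ $27.40 = $9,631.00

128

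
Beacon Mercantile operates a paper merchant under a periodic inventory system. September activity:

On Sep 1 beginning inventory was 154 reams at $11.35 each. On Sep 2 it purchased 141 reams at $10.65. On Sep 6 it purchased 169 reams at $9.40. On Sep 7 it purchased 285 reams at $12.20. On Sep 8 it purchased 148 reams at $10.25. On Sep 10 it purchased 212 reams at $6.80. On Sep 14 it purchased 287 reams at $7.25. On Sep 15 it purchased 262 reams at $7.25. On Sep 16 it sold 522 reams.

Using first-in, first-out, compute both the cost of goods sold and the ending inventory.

COGS = $5,545.75; ending inventory = $9,708.25

Sep 16, 522 sold [FIFO — oldest first]: 154 @ $11.35 + 141 @ $10.65 + 169 @ $9.40 + 58 @ $12.20 = $5,545.75
Ending inventory: 227 @ $12.20 + 148 @ $10.25 + 212 @ $6.80 + 287 @ $7.25 + 262 @ $7.25 = $9,708.25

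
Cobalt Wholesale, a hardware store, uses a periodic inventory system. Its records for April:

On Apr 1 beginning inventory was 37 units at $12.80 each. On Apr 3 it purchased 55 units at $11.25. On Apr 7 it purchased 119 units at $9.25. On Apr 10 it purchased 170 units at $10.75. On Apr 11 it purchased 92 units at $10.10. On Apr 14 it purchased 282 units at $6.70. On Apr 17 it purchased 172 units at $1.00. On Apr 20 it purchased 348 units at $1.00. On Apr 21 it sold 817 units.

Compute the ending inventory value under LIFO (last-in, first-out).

Ending inventory = $4,798.30

Apr 21, 817 sold [LIFO — newest first]: 348 @ $1.00 + 172 @ $1.00 + 282 @ $6.70 + 15 @ $10.10 = $2,560.90
Ending inventory: 37 @ $12.80 + 55 @ $11.25 + 119 @ $9.25 + 170 @ $10.75 + 77 @ $10.10 = $4,798.30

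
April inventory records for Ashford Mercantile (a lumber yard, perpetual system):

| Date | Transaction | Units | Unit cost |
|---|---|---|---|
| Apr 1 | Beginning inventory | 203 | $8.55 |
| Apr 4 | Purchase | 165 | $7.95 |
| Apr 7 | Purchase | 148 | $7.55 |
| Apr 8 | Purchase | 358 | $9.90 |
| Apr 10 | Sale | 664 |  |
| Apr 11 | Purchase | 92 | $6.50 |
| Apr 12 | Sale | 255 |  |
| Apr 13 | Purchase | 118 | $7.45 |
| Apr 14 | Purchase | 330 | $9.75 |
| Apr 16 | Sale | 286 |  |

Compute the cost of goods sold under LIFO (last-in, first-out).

COGS = $10,693.65

Apr 10, 664 sold [LIFO — newest first]: 358 @ $9.90 + 148 @ $7.55 + 158 @ $7.95 = $5,917.70
Apr 12, 255 sold [LIFO — newest first]: 92 @ $6.50 + 7 @ $7.95 + 156 @ $8.55 = $1,987.45
Apr 16, 286 sold [LIFO — newest first]: 286 @ $9.75 = $2,788.50
Total COGS = $5,917.70 + $1,987.45 + $2,788.50 = $10,693.65
Ending inventory: 47 @ $8.55 + 118 @ $7.45 + 44 @ $9.75 = $1,709.95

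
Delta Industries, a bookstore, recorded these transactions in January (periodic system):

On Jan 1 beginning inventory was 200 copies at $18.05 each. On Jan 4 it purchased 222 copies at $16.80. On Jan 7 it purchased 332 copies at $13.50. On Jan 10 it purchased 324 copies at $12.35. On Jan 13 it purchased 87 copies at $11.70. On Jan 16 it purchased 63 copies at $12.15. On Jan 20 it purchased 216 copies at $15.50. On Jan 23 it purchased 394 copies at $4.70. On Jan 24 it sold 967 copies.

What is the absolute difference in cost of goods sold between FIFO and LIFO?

$4,912.55

FIFO COGS: 200 @ $18.05 + 222 @ $16.80 + 332 @ $13.50 + 213 @ $12.35 = $14,452.15
LIFO COGS: 394 @ $4.70 + 216 @ $15.50 + 63 @ $12.15 + 87 @ $11.70 + 207 @ $12.35 = $9,539.60
Difference = |$14,452.15 − $9,539.60| = $4,912.55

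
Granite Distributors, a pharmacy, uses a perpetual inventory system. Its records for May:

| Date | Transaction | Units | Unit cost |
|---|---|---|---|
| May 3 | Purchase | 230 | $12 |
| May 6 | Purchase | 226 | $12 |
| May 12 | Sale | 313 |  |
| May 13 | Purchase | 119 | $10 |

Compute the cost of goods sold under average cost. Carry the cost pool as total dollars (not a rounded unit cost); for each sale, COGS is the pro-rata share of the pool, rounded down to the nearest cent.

COGS = $3,756.00

After May 3: 230 on hand, pool $2,760.00 (≈ $12.0000 each)
After May 6: 456 on hand, pool $5,472.00 (≈ $12.0000 each)
May 12, sell 313: 313/456 × $5,472.00 → $3,756.00
After May 13: 262 on hand, pool $2,906.00 (≈ $11.0916 each)
Ending inventory (cost pool remaining) = $2,906.00
Check: goods available $6,662.00 = COGS $3,756.00 + ending $2,906.00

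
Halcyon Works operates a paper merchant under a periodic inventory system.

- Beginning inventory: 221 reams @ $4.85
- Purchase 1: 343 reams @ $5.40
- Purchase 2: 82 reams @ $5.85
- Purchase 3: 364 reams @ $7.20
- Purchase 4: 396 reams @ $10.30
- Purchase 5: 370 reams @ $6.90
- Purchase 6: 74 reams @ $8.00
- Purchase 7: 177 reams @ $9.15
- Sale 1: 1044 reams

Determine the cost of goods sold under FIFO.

COGS = $6,374.75

Sale 1 (1044) [FIFO — oldest first]: 221 @ $4.85 + 343 @ $5.40 + 82 @ $5.85 + 364 @ $7.20 + 34 @ $10.30 = $6,374.75
Ending inventory: 362 @ $10.30 + 370 @ $6.90 + 74 @ $8.00 + 177 @ $9.15 = $8,493.15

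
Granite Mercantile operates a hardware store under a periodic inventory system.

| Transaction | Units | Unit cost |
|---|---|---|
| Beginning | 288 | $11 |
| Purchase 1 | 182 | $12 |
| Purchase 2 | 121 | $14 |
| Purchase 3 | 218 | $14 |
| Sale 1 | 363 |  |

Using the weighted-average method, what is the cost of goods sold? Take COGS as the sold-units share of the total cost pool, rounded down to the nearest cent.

COGS = $4,530.99

Sale 1, sell 363: 363/809 × $10,098.00 → $4,530.99
Ending inventory (cost pool remaining) = $5,567.01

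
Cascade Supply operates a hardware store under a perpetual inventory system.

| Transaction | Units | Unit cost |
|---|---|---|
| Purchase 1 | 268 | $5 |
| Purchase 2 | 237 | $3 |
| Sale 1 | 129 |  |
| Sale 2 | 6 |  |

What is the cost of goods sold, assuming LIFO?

COGS = $405

Sale 1 (129) [LIFO — newest first]: 129 @ $3 = $387
Sale 2 (6) [LIFO — newest first]: 6 @ $3 = $18
Total COGS = $387 + $18 = $405
Ending inventory: 268 @ $5 + 102 @ $3 = $1,646
Check: goods available $2,051 = COGS $405 + ending $1,646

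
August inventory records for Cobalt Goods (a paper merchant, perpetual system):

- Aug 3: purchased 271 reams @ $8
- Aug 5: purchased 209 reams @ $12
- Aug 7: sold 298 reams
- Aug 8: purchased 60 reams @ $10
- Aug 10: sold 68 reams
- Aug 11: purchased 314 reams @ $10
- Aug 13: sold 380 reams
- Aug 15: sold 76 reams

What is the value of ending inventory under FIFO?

Ending inventory = $320

Aug 7, 298 sold [FIFO — oldest first]: 271 @ $8 + 27 @ $12 = $2,492
Aug 10, 68 sold [FIFO — oldest first]: 68 @ $12 = $816
Aug 13, 380 sold [FIFO — oldest first]: 114 @ $12 + 60 @ $10 + 206 @ $10 = $4,028
Aug 15, 76 sold [FIFO — oldest first]: 76 @ $10 = $760
Total COGS = $2,492 + $816 + $4,028 + $760 = $8,096
Ending inventory: 32 @ $10 = $320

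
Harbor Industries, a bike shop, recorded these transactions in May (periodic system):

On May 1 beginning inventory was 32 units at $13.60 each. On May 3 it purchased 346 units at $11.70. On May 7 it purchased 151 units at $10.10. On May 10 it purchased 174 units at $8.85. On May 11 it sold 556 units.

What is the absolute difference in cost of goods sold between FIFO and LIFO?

$479.75

FIFO COGS: 32 @ $13.60 + 346 @ $11.70 + 151 @ $10.10 + 27 @ $8.85 = $6,247.45
LIFO COGS: 174 @ $8.85 + 151 @ $10.10 + 231 @ $11.70 = $5,767.70
Difference = |$6,247.45 − $5,767.70| = $479.75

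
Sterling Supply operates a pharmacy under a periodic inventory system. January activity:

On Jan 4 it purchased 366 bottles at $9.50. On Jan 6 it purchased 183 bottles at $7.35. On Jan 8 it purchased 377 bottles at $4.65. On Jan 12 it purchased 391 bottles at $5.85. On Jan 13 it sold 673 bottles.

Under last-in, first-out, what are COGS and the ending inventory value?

Jan 13, 673 sold [LIFO — newest first]: 391 @ $5.85 + 282 @ $4.65 = $3,598.65
Ending inventory: 366 @ $9.50 + 183 @ $7.35 + 95 @ $4.65 = $5,263.80
Check: goods available $8,862.45 = COGS $3,598.65 + ending $5,263.80

COGS = $3,598.65; ending inventory = $5,263.80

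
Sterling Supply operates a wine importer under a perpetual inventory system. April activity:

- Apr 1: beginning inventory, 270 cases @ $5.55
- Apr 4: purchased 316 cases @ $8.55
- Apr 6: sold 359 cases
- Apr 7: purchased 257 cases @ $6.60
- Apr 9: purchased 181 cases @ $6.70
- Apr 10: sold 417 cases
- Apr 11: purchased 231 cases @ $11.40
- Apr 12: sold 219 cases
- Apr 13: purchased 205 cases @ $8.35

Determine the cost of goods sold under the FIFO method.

COGS = $6,914.90

Apr 6, 359 sold [FIFO — oldest first]: 270 @ $5.55 + 89 @ $8.55 = $2,259.45
Apr 10, 417 sold [FIFO — oldest first]: 227 @ $8.55 + 190 @ $6.60 = $3,194.85
Apr 12, 219 sold [FIFO — oldest first]: 67 @ $6.60 + 152 @ $6.70 = $1,460.60
Total COGS = $2,259.45 + $3,194.85 + $1,460.60 = $6,914.90
Ending inventory: 29 @ $6.70 + 231 @ $11.40 + 205 @ $8.35 = $4,539.45
Check: goods available $11,454.35 = COGS $6,914.90 + ending $4,539.45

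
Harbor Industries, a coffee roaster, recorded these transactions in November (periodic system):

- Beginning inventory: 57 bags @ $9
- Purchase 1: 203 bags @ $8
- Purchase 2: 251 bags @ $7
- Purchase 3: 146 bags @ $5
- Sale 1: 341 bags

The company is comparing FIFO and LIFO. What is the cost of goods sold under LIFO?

COGS = $2,095

FIFO COGS: 57 @ $9 + 203 @ $8 + 81 @ $7 = $2,704
LIFO COGS: 146 @ $5 + 195 @ $7 = $2,095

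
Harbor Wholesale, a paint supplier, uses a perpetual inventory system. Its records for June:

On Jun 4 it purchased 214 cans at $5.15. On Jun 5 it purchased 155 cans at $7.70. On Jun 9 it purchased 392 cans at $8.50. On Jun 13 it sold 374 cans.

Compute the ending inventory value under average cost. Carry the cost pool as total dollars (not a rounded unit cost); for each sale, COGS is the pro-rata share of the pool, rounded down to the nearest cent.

After Jun 4: 214 on hand, pool $1,102.10 (≈ $5.1500 each)
After Jun 5: 369 on hand, pool $2,295.60 (≈ $6.2211 each)
After Jun 9: 761 on hand, pool $5,627.60 (≈ $7.3950 each)
Jun 13, sell 374: 374/761 × $5,627.60 → $2,765.73
Ending inventory (cost pool remaining) = $2,861.87

Ending inventory = $2,861.87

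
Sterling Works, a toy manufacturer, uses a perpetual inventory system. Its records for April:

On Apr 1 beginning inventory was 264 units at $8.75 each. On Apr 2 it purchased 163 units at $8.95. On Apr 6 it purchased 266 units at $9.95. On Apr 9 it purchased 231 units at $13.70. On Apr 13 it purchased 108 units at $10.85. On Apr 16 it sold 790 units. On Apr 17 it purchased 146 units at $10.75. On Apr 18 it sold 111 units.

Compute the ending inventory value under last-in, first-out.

Apr 16, 790 sold [LIFO — newest first]: 108 @ $10.85 + 231 @ $13.70 + 266 @ $9.95 + 163 @ $8.95 + 22 @ $8.75 = $8,634.55
Apr 18, 111 sold [LIFO — newest first]: 111 @ $10.75 = $1,193.25
Total COGS = $8,634.55 + $1,193.25 = $9,827.80
Ending inventory: 242 @ $8.75 + 35 @ $10.75 = $2,493.75
Check: goods available $12,321.55 = COGS $9,827.80 + ending $2,493.75

Ending inventory = $2,493.75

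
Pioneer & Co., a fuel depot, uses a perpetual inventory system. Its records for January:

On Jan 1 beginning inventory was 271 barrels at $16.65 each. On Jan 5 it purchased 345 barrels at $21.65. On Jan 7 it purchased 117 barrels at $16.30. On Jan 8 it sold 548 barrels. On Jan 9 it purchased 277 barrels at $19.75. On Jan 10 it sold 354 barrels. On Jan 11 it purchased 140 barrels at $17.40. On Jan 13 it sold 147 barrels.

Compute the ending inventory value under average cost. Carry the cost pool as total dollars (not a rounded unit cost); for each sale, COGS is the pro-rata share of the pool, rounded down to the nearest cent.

Ending inventory = $1,846.64

After Jan 1: 271 on hand, pool $4,512.15 (≈ $16.6500 each)
After Jan 5: 616 on hand, pool $11,981.40 (≈ $19.4503 each)
After Jan 7: 733 on hand, pool $13,888.50 (≈ $18.9475 each)
Jan 8, sell 548: 548/733 × $13,888.50 → $10,383.21
After Jan 9: 462 on hand, pool $8,976.04 (≈ $19.4287 each)
Jan 10, sell 354: 354/462 × $8,976.04 → $6,877.74
After Jan 11: 248 on hand, pool $4,534.30 (≈ $18.2835 each)
Jan 13, sell 147: 147/248 × $4,534.30 → $2,687.66
Total COGS = $10,383.21 + $6,877.74 + $2,687.66 = $19,948.61
Ending inventory (cost pool remaining) = $1,846.64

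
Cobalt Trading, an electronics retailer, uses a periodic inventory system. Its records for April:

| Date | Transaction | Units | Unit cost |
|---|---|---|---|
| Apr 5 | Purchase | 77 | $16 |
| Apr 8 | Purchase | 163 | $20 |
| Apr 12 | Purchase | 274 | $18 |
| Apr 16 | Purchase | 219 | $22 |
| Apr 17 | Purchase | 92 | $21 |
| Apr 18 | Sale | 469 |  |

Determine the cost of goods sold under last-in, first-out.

COGS = $9,594

Apr 18, 469 sold [LIFO — newest first]: 92 @ $21 + 219 @ $22 + 158 @ $18 = $9,594
Ending inventory: 77 @ $16 + 163 @ $20 + 116 @ $18 = $6,580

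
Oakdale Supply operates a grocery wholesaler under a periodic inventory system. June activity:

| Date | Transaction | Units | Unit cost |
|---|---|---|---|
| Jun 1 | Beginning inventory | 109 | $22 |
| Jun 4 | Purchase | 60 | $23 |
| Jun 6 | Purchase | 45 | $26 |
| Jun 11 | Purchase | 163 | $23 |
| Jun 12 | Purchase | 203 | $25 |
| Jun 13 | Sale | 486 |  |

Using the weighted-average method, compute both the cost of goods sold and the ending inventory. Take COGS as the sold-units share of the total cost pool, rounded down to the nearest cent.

COGS = $11,539.98; ending inventory = $2,232.02

Jun 13, sell 486: 486/580 × $13,772.00 → $11,539.98
Ending inventory (cost pool remaining) = $2,232.02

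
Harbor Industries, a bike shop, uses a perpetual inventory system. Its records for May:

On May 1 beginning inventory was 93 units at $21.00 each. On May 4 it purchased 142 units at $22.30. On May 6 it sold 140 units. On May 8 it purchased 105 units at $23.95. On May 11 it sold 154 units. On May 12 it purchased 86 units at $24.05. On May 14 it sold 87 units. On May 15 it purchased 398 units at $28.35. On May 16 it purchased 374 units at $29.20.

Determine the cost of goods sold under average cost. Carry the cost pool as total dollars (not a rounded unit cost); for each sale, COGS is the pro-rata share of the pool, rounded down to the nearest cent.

COGS = $8,638.08

After May 1: 93 on hand, pool $1,953.00 (≈ $21.0000 each)
After May 4: 235 on hand, pool $5,119.60 (≈ $21.7855 each)
May 6, sell 140: 140/235 × $5,119.60 → $3,049.97
After May 8: 200 on hand, pool $4,584.38 (≈ $22.9219 each)
May 11, sell 154: 154/200 × $4,584.38 → $3,529.97
After May 12: 132 on hand, pool $3,122.71 (≈ $23.6569 each)
May 14, sell 87: 87/132 × $3,122.71 → $2,058.14
After May 15: 443 on hand, pool $12,347.87 (≈ $27.8733 each)
After May 16: 817 on hand, pool $23,268.67 (≈ $28.4806 each)
Total COGS = $3,049.97 + $3,529.97 + $2,058.14 = $8,638.08
Ending inventory (cost pool remaining) = $23,268.67
Check: goods available $31,906.75 = COGS $8,638.08 + ending $23,268.67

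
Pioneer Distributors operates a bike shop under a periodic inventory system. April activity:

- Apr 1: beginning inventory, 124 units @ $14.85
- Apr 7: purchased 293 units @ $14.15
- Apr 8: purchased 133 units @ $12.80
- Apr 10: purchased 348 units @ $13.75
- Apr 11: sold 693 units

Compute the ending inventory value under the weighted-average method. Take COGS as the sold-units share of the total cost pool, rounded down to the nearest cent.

Ending inventory = $2,847.80

Apr 11, sell 693: 693/898 × $12,474.75 → $9,626.95
Ending inventory (cost pool remaining) = $2,847.80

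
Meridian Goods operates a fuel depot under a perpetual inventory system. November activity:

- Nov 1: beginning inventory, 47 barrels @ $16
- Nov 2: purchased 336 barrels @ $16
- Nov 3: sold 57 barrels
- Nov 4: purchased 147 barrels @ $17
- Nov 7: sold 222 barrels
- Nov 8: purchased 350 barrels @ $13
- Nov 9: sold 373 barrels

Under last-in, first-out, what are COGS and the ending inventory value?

COGS = $9,529; ending inventory = $3,648

Nov 3, 57 sold [LIFO — newest first]: 57 @ $16 = $912
Nov 7, 222 sold [LIFO — newest first]: 147 @ $17 + 75 @ $16 = $3,699
Nov 9, 373 sold [LIFO — newest first]: 350 @ $13 + 23 @ $16 = $4,918
Total COGS = $912 + $3,699 + $4,918 = $9,529
Ending inventory: 47 @ $16 + 181 @ $16 = $3,648
Check: goods available $13,177 = COGS $9,529 + ending $3,648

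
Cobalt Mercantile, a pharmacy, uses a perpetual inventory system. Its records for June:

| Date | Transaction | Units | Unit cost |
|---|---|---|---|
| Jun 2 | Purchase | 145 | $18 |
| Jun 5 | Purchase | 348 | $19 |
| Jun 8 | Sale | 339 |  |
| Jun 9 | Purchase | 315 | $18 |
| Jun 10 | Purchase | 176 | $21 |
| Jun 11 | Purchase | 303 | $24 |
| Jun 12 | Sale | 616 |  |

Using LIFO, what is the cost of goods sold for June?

COGS = $19,875

Jun 8, 339 sold [LIFO — newest first]: 339 @ $19 = $6,441
Jun 12, 616 sold [LIFO — newest first]: 303 @ $24 + 176 @ $21 + 137 @ $18 = $13,434
Total COGS = $6,441 + $13,434 = $19,875
Ending inventory: 145 @ $18 + 9 @ $19 + 178 @ $18 = $5,985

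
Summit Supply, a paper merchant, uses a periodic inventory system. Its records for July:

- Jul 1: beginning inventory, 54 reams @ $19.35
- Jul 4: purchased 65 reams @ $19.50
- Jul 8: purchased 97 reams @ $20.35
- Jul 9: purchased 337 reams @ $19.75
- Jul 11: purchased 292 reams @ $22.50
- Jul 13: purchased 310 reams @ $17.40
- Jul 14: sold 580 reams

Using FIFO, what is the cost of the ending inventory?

Jul 14, 580 sold [FIFO — oldest first]: 54 @ $19.35 + 65 @ $19.50 + 97 @ $20.35 + 337 @ $19.75 + 27 @ $22.50 = $11,549.60
Ending inventory: 265 @ $22.50 + 310 @ $17.40 = $11,356.50
Check: goods available $22,906.10 = COGS $11,549.60 + ending $11,356.50

Ending inventory = $11,356.50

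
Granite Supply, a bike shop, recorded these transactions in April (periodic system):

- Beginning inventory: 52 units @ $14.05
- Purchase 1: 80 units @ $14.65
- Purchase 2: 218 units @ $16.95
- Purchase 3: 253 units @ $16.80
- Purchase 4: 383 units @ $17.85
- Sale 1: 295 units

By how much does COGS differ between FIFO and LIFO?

FIFO COGS: 52 @ $14.05 + 80 @ $14.65 + 163 @ $16.95 = $4,665.45
LIFO COGS: 295 @ $17.85 = $5,265.75
Difference = |$4,665.45 − $5,265.75| = $600.30

$600.30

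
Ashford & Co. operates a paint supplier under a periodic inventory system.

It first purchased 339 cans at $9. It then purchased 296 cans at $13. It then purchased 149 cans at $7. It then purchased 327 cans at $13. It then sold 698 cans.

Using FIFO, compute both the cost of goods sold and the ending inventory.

COGS = $7,340; ending inventory = $4,853

Sale 1 (698) [FIFO — oldest first]: 339 @ $9 + 296 @ $13 + 63 @ $7 = $7,340
Ending inventory: 86 @ $7 + 327 @ $13 = $4,853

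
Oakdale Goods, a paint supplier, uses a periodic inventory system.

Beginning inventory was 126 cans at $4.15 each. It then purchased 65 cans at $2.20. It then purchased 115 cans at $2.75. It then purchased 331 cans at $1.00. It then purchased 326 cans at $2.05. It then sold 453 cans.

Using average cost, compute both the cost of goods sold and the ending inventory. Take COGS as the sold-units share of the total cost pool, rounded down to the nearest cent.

Sale 1, sell 453: 453/963 × $1,981.45 → $932.08
Ending inventory (cost pool remaining) = $1,049.37
Check: goods available $1,981.45 = COGS $932.08 + ending $1,049.37

COGS = $932.08; ending inventory = $1,049.37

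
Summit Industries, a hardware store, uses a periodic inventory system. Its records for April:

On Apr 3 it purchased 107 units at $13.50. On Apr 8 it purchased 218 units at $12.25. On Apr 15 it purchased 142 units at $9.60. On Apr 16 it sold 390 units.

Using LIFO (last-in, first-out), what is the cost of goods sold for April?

COGS = $4,438.70

Apr 16, 390 sold [LIFO — newest first]: 142 @ $9.60 + 218 @ $12.25 + 30 @ $13.50 = $4,438.70
Ending inventory: 77 @ $13.50 = $1,039.50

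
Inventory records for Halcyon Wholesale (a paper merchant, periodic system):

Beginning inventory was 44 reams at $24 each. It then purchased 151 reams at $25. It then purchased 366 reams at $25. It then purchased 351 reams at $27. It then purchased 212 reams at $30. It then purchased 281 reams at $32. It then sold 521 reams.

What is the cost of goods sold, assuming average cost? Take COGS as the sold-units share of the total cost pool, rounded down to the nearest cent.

COGS = $14,391.46

Sale 1, sell 521: 521/1405 × $38,810.00 → $14,391.46
Ending inventory (cost pool remaining) = $24,418.54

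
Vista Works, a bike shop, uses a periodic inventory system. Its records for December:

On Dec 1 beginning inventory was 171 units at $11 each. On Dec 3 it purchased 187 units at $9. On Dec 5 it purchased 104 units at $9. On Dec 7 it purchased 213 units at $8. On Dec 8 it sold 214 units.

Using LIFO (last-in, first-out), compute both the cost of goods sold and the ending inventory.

COGS = $1,713; ending inventory = $4,491

Dec 8, 214 sold [LIFO — newest first]: 213 @ $8 + 1 @ $9 = $1,713
Ending inventory: 171 @ $11 + 187 @ $9 + 103 @ $9 = $4,491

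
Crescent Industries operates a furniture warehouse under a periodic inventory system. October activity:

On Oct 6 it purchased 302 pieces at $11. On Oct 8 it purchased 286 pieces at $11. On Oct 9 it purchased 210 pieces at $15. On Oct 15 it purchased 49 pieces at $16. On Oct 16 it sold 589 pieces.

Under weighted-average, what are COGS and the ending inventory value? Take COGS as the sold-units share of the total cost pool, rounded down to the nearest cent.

COGS = $7,233.50; ending inventory = $3,168.50

Oct 16, sell 589: 589/847 × $10,402.00 → $7,233.50
Ending inventory (cost pool remaining) = $3,168.50
Check: goods available $10,402.00 = COGS $7,233.50 + ending $3,168.50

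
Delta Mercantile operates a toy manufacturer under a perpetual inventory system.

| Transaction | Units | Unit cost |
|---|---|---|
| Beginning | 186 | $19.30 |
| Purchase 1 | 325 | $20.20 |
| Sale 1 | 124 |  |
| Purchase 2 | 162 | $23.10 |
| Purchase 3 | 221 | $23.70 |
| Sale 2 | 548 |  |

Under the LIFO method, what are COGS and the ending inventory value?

Sale 1 (124) [LIFO — newest first]: 124 @ $20.20 = $2,504.80
Sale 2 (548) [LIFO — newest first]: 221 @ $23.70 + 162 @ $23.10 + 165 @ $20.20 = $12,312.90
Total COGS = $2,504.80 + $12,312.90 = $14,817.70
Ending inventory: 186 @ $19.30 + 36 @ $20.20 = $4,317.00

COGS = $14,817.70; ending inventory = $4,317.00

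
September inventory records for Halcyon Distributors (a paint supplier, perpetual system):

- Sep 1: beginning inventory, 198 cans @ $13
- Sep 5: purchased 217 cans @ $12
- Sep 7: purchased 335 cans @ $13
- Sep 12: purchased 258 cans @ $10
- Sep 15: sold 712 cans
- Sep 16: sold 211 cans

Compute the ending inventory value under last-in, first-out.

Ending inventory = $1,105

Sep 15, 712 sold [LIFO — newest first]: 258 @ $10 + 335 @ $13 + 119 @ $12 = $8,363
Sep 16, 211 sold [LIFO — newest first]: 98 @ $12 + 113 @ $13 = $2,645
Total COGS = $8,363 + $2,645 = $11,008
Ending inventory: 85 @ $13 = $1,105
Check: goods available $12,113 = COGS $11,008 + ending $1,105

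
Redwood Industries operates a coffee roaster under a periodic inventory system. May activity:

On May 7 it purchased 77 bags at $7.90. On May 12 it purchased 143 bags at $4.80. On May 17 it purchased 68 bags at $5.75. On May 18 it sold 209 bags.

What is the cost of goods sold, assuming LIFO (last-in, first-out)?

May 18, 209 sold [LIFO — newest first]: 68 @ $5.75 + 141 @ $4.80 = $1,067.80
Ending inventory: 77 @ $7.90 + 2 @ $4.80 = $617.90

COGS = $1,067.80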